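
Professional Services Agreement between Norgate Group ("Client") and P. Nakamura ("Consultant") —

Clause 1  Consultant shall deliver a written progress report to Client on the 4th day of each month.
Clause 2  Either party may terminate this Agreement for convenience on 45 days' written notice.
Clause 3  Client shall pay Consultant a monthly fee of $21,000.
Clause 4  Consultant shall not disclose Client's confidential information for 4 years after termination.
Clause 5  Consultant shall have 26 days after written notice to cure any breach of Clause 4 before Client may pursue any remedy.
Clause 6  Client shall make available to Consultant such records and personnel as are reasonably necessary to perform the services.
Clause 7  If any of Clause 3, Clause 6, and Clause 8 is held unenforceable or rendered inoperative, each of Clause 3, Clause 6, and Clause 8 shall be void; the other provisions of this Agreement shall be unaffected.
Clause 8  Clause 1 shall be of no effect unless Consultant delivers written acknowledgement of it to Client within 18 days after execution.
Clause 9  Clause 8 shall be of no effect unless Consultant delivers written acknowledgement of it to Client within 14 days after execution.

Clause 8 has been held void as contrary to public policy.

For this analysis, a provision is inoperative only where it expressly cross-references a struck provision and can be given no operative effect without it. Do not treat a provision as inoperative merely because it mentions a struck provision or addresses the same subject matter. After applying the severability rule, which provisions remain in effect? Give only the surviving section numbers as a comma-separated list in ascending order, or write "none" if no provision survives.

1, 2, 4, 5, 7

Clause 8 is struck. Clause 9 merely fixes the acknowledgement condition for Clause 8; with Clause 8 gone it has nothing to operate on and falls away. Clause 7 declares Clause 3, Clause 6, and Clause 8 mutually dependent; since one of them has fallen, all of them are of no effect. That brings down Clause 3 and Clause 6 as well. The remainder continues in force under Clause 7. That leaves Clause 1, Clause 2, Clause 4, Clause 5, and Clause 7 in effect.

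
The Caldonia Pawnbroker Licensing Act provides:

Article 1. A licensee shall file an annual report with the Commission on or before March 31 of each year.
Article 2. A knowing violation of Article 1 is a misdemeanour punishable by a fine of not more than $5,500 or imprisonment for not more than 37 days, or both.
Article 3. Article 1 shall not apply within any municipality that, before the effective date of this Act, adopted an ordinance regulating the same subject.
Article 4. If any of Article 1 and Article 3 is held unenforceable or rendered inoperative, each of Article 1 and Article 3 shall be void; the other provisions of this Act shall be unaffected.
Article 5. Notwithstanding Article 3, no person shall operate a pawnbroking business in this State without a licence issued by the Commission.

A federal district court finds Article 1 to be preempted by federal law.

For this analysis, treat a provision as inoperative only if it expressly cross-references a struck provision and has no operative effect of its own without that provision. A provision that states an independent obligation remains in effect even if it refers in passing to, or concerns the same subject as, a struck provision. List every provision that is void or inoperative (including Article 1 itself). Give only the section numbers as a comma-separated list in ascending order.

Article 1 is struck. Article 2 operates only by reference to Article 1, so it falls with Article 1. The only function of Article 3 is the local-preemption carve-out from Article 1, so it cannot stand once Article 1 is removed. Article 5 mentions Article 3 but its own obligation stands independently of Article 3, so Article 5 is not affected. Article 4 declares Article 1 and Article 3 mutually dependent; since one of them has fallen, all of them are of no effect. The remainder continues in force under Article 4. That leaves Article 4 and Article 5 in effect.

1, 2, 3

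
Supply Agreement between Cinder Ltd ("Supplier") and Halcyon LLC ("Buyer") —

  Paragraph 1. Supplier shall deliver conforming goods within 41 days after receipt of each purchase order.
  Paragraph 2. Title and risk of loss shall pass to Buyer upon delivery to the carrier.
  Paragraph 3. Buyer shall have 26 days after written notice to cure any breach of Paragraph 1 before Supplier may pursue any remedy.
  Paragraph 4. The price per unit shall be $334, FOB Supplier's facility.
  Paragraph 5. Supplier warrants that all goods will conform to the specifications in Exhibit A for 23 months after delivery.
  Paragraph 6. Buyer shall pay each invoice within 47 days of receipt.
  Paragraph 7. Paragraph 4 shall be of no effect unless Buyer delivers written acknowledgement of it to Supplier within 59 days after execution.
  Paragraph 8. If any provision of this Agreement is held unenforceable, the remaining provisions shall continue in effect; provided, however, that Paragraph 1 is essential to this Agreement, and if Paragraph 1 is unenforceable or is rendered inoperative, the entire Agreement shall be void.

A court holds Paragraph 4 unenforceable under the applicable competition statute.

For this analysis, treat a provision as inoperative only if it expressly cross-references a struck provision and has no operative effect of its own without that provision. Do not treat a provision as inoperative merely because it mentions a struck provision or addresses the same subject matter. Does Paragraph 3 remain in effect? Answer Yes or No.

Paragraph 4 is struck. Paragraph 7 has no operative effect of its own apart from Paragraph 4 and is therefore inoperative. Paragraph 8 makes Paragraph 1 an essential term, but Paragraph 1 is unaffected, so the severability proviso in Paragraph 8 preserves the remaining provisions. The provisions still in force are Paragraph 1, Paragraph 2, Paragraph 3, Paragraph 5, Paragraph 6, and Paragraph 8. Paragraph 3 is among the surviving provisions, so the answer is yes.

Yes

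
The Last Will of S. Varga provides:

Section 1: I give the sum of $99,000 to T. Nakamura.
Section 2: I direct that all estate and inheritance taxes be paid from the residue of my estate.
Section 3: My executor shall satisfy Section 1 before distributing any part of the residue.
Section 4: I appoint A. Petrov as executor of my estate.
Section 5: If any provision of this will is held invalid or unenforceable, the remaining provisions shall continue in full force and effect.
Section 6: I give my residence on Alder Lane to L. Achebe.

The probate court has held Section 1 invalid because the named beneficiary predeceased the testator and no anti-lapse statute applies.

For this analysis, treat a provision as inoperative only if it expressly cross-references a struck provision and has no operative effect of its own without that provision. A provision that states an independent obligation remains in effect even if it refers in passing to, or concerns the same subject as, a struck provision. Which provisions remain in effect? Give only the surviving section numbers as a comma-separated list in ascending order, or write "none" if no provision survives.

Section 1 is struck. Section 3 operates only by reference to Section 1, so it falls with Section 1. Section 5 is a severability clause and preserves every provision that can still be given independent effect. That leaves Section 2, Section 4, Section 5, and Section 6 in effect.

2, 4, 5, 6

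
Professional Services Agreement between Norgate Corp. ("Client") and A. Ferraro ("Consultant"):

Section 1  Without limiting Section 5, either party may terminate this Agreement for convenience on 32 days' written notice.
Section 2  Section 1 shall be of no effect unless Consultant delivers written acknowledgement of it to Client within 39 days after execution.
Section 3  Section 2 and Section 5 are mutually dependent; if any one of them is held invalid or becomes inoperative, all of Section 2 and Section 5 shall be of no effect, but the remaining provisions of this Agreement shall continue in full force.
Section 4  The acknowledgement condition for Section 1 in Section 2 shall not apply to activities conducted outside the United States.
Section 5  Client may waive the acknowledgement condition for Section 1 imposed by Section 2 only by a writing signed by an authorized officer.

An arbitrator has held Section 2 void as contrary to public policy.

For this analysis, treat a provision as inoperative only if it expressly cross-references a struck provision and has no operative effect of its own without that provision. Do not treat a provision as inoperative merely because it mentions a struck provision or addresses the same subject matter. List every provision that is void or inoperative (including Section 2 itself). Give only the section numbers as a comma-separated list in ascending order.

2, 4, 5

Section 2 is struck. Section 4 does nothing except set the carve-out from the acknowledgement condition for Section 1 by reference to Section 2; with Section 2 gone it has no independent effect and is inoperative. The only function of Section 5 is the waiver condition for Section 2, so it cannot stand once Section 2 is removed. Section 1 mentions Section 5 but its own obligation stands independently of Section 5, so Section 1 is not affected. Section 3 declares Section 2 and Section 5 mutually dependent; since one of them has fallen, all of them are of no effect. The remainder continues in force under Section 3. That leaves Section 1 and Section 3 in effect.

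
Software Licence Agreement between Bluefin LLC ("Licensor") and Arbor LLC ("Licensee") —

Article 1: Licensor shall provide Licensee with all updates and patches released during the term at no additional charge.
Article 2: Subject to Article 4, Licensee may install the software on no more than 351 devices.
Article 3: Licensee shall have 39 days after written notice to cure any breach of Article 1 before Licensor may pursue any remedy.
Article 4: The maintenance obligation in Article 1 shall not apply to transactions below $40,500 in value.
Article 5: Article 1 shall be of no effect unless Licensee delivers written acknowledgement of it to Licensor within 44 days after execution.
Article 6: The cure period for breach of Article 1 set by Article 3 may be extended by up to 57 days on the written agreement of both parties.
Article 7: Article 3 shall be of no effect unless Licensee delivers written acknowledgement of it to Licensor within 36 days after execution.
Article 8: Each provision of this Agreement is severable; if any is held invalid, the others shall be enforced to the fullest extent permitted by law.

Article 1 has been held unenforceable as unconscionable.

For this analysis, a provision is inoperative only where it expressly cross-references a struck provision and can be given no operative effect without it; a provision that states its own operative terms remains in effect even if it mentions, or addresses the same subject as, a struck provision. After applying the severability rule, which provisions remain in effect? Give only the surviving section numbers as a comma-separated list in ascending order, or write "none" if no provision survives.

2, 8

Article 1 is struck. Article 3 operates only by reference to Article 1, so it falls with Article 1. Article 4 does nothing except set the carve-out from the maintenance obligation by reference to Article 1; with Article 1 gone it has no independent effect and is inoperative. Article 5 operates only by reference to Article 1, so it falls with Article 1. Article 6 has no operative effect of its own apart from Article 3 and is therefore inoperative. Article 7 has no operative effect of its own apart from Article 3 and is therefore inoperative. Article 2 mentions Article 4 but its own obligation stands independently of Article 4, so Article 2 is not affected. Under the severability clause in Article 8, the remaining provisions continue in force. The provisions still in force are Article 2 and Article 8.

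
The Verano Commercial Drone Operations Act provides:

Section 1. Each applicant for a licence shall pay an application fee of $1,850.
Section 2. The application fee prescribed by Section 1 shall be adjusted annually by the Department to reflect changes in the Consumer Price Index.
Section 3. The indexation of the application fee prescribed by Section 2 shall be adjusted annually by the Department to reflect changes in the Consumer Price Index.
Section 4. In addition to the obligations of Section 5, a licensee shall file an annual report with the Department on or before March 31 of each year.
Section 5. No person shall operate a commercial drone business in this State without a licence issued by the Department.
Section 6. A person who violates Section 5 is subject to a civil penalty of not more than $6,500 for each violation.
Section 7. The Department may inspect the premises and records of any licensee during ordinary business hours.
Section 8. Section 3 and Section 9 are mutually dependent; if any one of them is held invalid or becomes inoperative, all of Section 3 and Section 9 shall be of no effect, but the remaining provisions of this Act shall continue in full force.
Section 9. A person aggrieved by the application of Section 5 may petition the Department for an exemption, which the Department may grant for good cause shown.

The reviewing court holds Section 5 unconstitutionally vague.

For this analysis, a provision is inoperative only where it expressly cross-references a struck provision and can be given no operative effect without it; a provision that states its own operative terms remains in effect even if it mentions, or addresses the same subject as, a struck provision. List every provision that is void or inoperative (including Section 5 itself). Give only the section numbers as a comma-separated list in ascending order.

Section 5 is struck. Section 6 operates only by reference to Section 5, so it falls with Section 5. Section 9 merely fixes the exemption procedure for Section 5; with Section 5 gone it has nothing to operate on and falls away. Although Section 4 refers to Section 5, its operative terms do not depend on Section 5, so it remains in effect. Section 8 declares Section 3 and Section 9 mutually dependent; since one of them has fallen, all of them are of no effect. That brings down Section 3 as well. The remainder continues in force under Section 8. That leaves Section 1, Section 2, Section 4, Section 7, and Section 8 in effect.

3, 5, 6, 9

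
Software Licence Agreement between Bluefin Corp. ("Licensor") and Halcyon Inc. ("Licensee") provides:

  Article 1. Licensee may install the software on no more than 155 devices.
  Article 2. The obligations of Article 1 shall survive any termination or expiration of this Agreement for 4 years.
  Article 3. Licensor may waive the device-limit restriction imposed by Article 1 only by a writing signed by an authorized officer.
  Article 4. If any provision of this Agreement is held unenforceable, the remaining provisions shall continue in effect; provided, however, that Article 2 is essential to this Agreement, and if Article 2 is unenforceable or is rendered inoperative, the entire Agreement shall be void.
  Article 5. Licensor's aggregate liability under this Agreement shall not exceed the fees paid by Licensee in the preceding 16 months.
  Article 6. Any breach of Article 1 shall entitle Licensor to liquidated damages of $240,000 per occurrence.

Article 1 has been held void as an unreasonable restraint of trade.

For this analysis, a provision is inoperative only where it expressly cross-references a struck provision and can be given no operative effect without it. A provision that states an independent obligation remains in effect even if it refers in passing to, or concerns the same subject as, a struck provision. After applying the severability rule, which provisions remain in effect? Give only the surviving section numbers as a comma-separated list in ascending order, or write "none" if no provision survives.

none

Article 1 is struck. Article 2 merely fixes the survival period for Article 1; with Article 1 gone it has nothing to operate on and falls away. Article 3 has no operative effect of its own apart from Article 1 and is therefore inoperative. Article 6 operates only by reference to Article 1, so it falls with Article 1. Article 4 makes Article 2 an essential term, and Article 2 has been rendered inoperative by the cascade; under Article 4, the entire Agreement is therefore void. No provision of the Agreement survives.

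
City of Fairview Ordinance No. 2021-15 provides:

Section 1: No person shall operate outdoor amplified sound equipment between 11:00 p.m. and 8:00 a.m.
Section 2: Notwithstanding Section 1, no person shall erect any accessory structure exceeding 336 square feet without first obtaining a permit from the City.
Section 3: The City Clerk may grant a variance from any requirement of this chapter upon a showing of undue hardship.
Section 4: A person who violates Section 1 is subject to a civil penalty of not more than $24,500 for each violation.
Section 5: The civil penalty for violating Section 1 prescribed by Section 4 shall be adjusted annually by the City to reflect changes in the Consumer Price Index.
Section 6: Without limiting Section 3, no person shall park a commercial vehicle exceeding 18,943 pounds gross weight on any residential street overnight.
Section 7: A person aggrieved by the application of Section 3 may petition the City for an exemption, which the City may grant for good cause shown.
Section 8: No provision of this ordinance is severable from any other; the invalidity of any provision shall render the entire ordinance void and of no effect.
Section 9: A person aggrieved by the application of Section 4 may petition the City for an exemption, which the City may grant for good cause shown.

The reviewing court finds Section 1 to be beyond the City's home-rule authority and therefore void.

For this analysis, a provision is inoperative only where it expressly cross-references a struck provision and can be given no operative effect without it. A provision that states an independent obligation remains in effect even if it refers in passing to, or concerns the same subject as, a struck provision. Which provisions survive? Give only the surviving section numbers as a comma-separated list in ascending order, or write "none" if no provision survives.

Section 1 is struck. Section 4 has no operative effect of its own apart from Section 1 and is therefore inoperative. Section 5 operates only by reference to Section 4, so it falls with Section 4. The only function of Section 9 is the exemption procedure for Section 4, so it cannot stand once Section 4 is removed. Section 8 provides that the ordinance is not severable, so the invalidity of any one provision voids the entire ordinance. No provision of the ordinance survives.

none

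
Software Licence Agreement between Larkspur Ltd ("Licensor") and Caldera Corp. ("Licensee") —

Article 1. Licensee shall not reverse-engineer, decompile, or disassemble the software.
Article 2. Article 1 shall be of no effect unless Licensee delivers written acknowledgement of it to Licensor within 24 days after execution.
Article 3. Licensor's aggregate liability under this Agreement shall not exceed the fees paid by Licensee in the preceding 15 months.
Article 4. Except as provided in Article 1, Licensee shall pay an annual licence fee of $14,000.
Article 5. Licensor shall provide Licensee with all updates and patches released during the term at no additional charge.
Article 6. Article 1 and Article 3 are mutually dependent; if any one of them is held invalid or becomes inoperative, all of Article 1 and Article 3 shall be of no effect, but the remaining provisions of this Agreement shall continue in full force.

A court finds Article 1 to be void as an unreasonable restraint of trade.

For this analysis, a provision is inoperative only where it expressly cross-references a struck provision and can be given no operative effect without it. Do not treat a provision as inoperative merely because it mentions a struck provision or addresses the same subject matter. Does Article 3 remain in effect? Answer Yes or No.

No

Article 1 is struck. The only function of Article 2 is the acknowledgement condition for Article 1, so it cannot stand once Article 1 is removed. Article 4 mentions Article 1 but its own obligation stands independently of Article 1, so Article 4 is not affected. Article 6 declares Article 1 and Article 3 mutually dependent; since one of them has fallen, all of them are of no effect. That brings down Article 3 as well. The remainder continues in force under Article 6. Article 4, Article 5, and Article 6 remain in effect. Article 3 is among the inoperative provisions, so the answer is no.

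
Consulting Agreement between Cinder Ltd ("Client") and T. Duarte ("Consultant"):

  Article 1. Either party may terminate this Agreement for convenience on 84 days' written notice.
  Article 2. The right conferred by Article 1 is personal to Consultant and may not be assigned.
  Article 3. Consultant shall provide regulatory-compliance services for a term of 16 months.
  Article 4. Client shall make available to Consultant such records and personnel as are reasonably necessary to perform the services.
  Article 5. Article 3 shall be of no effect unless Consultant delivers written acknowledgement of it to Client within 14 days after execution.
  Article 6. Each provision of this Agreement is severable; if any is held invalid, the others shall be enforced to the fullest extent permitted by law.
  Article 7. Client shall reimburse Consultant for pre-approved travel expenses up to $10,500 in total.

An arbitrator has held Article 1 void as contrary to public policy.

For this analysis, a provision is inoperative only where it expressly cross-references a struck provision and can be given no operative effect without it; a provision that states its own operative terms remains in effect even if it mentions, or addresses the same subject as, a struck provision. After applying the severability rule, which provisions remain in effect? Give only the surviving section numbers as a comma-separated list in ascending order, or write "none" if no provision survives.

3, 4, 5, 6, 7

Article 1 is struck. Article 2 has no operative effect of its own apart from Article 1 and is therefore inoperative. Article 6 is a severability clause and preserves every provision that can still be given independent effect. That leaves Article 3, Article 4, Article 5, Article 6, and Article 7 in effect.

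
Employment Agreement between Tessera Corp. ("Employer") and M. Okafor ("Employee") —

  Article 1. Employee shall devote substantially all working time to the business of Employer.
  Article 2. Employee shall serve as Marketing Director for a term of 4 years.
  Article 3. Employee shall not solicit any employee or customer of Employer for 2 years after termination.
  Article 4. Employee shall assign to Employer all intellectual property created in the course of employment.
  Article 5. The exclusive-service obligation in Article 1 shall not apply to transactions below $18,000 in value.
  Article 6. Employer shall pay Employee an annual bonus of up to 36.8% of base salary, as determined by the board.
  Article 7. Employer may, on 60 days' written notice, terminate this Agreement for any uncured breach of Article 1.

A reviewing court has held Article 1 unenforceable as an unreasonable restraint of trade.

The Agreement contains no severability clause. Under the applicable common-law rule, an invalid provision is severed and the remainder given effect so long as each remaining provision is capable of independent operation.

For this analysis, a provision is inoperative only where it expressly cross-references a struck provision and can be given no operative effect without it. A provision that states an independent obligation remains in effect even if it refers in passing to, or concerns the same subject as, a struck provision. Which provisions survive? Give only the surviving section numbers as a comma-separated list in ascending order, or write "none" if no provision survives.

2, 3, 4, 6

Article 1 is struck. Article 5 has no operative effect of its own apart from Article 1 and is therefore inoperative. Article 7 merely fixes the termination right for breach of Article 1; with Article 1 gone it has nothing to operate on and falls away. With no severability clause, the stated default rule severs what cannot stand and enforces each remaining provision that can operate on its own. The provisions still in force are Article 2, Article 3, Article 4, and Article 6.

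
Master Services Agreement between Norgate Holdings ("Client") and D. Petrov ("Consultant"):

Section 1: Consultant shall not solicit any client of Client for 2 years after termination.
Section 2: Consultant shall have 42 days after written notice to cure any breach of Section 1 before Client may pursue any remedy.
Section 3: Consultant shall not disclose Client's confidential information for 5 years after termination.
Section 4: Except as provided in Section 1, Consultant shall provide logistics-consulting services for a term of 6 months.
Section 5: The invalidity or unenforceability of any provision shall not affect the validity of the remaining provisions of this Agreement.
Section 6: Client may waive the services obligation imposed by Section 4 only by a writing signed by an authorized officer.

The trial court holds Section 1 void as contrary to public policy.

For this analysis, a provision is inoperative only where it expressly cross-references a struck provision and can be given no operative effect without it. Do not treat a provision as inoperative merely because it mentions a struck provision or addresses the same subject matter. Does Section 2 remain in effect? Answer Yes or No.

No

Section 1 is struck. Section 2 merely fixes the cure period for breach of Section 1; with Section 1 gone it has nothing to operate on and falls away. Although Section 4 refers to Section 1, its operative terms do not depend on Section 1, so it remains in effect. Section 5 is a severability clause and preserves every provision that can still be given independent effect. The provisions still in force are Section 3, Section 4, Section 5, and Section 6. Section 2 is among the inoperative provisions, so the answer is no.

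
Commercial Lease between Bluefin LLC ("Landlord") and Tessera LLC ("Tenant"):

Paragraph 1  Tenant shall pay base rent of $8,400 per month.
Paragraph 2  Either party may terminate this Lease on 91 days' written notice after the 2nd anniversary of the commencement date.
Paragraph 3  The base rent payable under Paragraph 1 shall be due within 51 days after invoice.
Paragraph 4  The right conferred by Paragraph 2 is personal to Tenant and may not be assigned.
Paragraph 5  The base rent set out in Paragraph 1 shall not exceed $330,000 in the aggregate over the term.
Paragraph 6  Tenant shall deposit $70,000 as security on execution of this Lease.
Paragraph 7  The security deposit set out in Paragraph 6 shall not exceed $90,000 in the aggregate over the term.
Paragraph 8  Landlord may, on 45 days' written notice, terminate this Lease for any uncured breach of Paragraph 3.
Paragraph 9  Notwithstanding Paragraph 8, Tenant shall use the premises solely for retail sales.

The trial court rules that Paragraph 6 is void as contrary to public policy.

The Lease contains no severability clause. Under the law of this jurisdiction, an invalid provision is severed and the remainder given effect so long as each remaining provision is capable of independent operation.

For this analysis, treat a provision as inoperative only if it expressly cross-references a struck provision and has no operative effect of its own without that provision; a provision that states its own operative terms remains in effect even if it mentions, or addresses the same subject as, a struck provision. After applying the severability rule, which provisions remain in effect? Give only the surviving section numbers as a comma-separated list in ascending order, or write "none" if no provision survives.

1, 2, 3, 4, 5, 8, 9

Paragraph 6 is struck. Paragraph 7 operates only by reference to Paragraph 6, so it falls with Paragraph 6. With no severability clause, the stated default rule severs what cannot stand and enforces each remaining provision that can operate on its own. The provisions still in force are Paragraph 1, Paragraph 2, Paragraph 3, Paragraph 4, Paragraph 5, Paragraph 8, and Paragraph 9.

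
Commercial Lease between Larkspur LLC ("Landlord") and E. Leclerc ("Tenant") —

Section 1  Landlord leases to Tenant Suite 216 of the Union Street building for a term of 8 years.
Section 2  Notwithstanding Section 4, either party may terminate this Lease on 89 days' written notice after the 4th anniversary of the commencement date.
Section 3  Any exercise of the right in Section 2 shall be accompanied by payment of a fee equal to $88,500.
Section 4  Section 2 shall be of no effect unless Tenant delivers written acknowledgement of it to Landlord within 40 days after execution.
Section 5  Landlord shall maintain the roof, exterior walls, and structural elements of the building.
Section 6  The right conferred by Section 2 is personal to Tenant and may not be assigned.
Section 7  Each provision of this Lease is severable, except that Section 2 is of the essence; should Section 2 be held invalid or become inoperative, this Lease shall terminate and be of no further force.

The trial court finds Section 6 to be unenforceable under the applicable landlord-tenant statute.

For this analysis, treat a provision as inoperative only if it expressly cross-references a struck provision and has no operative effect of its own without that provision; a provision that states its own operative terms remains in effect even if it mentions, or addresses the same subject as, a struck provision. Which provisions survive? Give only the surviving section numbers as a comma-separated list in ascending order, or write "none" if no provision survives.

Section 6 is struck. Nothing else in the Lease is defined by reference to Section 6. Section 7 makes Section 2 an essential term, but Section 2 is unaffected, so the severability proviso in Section 7 preserves the remaining provisions. That leaves Section 1, Section 2, Section 3, Section 4, Section 5, and Section 7 in effect.

1, 2, 3, 4, 5, 7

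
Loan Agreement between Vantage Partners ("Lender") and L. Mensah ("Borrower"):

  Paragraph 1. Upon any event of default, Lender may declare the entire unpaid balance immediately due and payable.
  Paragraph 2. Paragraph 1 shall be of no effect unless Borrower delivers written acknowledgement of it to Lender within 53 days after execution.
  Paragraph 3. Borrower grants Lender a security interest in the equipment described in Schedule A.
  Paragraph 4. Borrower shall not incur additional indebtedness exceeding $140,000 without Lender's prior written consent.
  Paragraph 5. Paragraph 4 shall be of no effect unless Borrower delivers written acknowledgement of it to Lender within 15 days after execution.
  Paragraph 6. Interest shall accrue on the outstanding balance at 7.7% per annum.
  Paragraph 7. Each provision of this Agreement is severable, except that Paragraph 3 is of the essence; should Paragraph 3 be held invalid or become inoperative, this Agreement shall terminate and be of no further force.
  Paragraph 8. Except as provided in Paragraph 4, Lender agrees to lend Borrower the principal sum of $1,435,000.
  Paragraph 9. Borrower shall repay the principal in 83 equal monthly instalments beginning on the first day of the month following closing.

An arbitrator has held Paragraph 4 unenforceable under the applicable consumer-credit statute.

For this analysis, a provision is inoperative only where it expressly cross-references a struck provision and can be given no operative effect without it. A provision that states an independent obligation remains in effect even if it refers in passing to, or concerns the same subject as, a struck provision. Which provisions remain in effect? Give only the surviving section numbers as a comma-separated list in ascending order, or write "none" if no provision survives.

1, 2, 3, 6, 7, 8, 9

Paragraph 4 is struck. Paragraph 5 operates only by reference to Paragraph 4, so it falls with Paragraph 4. Paragraph 8 mentions Paragraph 4 but its own obligation stands independently of Paragraph 4, so Paragraph 8 is not affected. Paragraph 7 makes Paragraph 3 an essential term, but Paragraph 3 is unaffected, so the severability proviso in Paragraph 7 preserves the remaining provisions. Paragraph 1, Paragraph 2, Paragraph 3, Paragraph 6, Paragraph 7, Paragraph 8, and Paragraph 9 remain in effect.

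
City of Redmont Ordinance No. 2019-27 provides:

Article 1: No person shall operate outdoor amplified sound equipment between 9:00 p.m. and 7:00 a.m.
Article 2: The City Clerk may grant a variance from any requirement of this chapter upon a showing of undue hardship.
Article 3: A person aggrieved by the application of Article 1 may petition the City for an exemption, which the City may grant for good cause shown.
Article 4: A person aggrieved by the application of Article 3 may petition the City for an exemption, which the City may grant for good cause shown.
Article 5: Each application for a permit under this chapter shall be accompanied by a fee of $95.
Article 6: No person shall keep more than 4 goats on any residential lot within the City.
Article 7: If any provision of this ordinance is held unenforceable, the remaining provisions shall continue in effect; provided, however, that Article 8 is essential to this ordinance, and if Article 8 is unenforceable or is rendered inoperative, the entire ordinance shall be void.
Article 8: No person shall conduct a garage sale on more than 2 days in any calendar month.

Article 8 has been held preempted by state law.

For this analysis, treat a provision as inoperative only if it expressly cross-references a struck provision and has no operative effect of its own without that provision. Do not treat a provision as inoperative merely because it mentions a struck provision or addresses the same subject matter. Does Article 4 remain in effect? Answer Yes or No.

Article 8 is struck. No other provision's operative terms depend on Article 8. Article 7 makes Article 8 an essential term, and Article 8 is the provision held invalid; under Article 7, the entire ordinance is therefore void. No provision of the ordinance survives. Article 4 is among the inoperative provisions, so the answer is no.

No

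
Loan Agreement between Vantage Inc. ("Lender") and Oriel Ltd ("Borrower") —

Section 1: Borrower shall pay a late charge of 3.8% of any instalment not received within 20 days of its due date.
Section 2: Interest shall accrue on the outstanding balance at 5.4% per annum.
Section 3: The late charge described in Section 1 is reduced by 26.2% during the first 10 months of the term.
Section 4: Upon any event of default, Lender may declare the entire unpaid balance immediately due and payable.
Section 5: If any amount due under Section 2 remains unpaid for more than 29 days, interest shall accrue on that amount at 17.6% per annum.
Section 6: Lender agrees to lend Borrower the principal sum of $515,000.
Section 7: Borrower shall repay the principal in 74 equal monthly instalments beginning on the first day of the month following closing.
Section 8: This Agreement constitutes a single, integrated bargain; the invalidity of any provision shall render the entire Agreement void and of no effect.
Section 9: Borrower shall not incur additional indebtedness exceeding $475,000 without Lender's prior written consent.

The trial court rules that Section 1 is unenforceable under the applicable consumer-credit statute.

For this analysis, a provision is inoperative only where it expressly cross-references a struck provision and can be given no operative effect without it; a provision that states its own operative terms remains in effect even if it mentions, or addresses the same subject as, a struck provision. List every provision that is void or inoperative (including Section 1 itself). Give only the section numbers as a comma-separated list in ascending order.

1, 2, 3, 4, 5, 6, 7, 8, 9

Section 1 is struck. Section 3 operates only by reference to Section 1, so it falls with Section 1. Section 8 provides that the Agreement is not severable, so the invalidity of any one provision voids the entire Agreement. No provision of the Agreement survives.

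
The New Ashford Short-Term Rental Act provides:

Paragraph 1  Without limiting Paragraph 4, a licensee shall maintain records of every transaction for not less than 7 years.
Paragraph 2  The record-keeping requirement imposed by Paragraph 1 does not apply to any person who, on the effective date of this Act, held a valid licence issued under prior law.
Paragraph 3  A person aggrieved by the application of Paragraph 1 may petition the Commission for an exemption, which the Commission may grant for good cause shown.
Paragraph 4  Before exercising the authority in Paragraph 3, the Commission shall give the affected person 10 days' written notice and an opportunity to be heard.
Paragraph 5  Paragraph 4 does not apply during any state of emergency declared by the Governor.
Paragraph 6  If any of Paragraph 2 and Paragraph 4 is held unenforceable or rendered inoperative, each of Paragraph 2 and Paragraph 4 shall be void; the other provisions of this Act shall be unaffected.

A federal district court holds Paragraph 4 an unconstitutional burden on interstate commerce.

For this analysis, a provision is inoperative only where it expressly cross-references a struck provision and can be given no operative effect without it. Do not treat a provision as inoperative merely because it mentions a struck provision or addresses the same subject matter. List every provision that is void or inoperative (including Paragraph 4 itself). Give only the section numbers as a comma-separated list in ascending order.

Paragraph 4 is struck. Paragraph 5 has no operative effect of its own apart from Paragraph 4 and is therefore inoperative. Although Paragraph 1 refers to Paragraph 4, its operative terms do not depend on Paragraph 4, so it remains in effect. Paragraph 6 declares Paragraph 2 and Paragraph 4 mutually dependent; since one of them has fallen, all of them are of no effect. That brings down Paragraph 2 as well. The remainder continues in force under Paragraph 6. Paragraph 1, Paragraph 3, and Paragraph 6 remain in effect.

2, 4, 5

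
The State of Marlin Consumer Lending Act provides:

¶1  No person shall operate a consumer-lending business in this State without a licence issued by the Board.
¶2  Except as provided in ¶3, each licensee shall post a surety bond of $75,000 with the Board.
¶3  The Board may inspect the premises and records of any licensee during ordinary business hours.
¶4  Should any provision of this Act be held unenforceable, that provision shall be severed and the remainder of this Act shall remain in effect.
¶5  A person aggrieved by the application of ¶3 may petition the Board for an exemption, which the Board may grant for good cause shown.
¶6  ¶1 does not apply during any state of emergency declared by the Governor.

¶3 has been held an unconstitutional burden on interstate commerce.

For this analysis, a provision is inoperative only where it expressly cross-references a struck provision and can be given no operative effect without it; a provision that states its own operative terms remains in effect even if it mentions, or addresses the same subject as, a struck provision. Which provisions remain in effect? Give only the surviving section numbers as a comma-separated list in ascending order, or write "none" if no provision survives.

¶3 is struck. ¶5 merely fixes the exemption procedure for ¶3; with ¶3 gone it has nothing to operate on and falls away. Although ¶2 refers to ¶3, its operative terms do not depend on ¶3, so it remains in effect. ¶4 is a severability clause and preserves every provision that can still be given independent effect. That leaves ¶1, ¶2, ¶4, and ¶6 in effect.

1, 2, 4, 6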